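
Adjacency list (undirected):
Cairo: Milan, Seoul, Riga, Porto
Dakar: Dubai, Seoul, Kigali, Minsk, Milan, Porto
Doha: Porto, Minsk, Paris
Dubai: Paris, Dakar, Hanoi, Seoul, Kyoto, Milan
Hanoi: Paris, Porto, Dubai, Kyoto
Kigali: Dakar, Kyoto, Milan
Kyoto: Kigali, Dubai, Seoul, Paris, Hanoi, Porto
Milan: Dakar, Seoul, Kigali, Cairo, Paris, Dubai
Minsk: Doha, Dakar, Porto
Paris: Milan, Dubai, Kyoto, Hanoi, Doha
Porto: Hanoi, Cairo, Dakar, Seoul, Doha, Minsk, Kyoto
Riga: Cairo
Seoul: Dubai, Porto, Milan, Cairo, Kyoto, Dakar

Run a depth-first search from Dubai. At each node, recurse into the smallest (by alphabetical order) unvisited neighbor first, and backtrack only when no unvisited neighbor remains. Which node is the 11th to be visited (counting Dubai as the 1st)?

Milan

Visit Dubai
Dubai → Dakar
Dakar → Kigali
Kigali → Kyoto
Kyoto → Hanoi
Hanoi → Paris
Paris → Doha
Doha → Minsk
Minsk → Porto
Porto → Cairo
Cairo → Milan
Milan → Seoul
Cairo → Riga

Visit order: Dubai, Dakar, Kigali, Kyoto, Hanoi, Paris, Doha, Minsk, Porto, Cairo, Milan, Seoul, Riga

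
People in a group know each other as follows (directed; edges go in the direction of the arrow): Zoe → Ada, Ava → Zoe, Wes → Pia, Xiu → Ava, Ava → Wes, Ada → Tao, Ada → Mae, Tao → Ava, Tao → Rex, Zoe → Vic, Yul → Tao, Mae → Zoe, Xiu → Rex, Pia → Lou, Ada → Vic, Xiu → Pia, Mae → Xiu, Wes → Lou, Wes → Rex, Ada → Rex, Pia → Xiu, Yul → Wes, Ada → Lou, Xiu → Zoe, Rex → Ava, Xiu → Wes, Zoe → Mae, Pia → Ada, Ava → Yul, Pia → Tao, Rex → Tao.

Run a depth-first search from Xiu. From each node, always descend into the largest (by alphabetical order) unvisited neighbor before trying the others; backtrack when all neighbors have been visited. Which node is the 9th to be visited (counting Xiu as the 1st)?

Visit Xiu
Xiu → Zoe
Zoe → Vic
Zoe → Mae
Zoe → Ada
Ada → Tao
Tao → Rex
Rex → Ava
Ava → Yul
Yul → Wes
Wes → Pia
Pia → Lou

Visit order: Xiu, Zoe, Vic, Mae, Ada, Tao, Rex, Ava, Yul, Wes, Pia, Lou

Yul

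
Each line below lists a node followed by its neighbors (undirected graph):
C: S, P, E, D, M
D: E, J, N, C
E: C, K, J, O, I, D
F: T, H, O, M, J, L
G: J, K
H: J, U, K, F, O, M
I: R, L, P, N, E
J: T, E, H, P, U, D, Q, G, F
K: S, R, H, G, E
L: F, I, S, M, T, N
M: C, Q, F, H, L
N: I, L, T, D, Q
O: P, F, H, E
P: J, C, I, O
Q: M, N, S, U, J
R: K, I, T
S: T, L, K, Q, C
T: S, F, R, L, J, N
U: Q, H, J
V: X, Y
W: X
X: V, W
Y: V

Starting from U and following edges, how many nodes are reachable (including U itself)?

BFS from U visits: U, Q, H, J, M, N, S, K, F, O, T, E, P, D, G, C, L, I, R
Reachable nodes: 19 of 23 total.

19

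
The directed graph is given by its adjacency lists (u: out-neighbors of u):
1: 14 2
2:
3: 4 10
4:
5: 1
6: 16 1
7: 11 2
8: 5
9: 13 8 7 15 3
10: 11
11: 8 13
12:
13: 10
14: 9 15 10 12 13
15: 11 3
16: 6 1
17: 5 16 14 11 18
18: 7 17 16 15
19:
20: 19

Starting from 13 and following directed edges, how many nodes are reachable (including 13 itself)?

BFS from 13 visits: 13, 10, 11, 8, 5, 1, 14, 2, 15, 12, 9, 3, 7, 4
Reachable nodes: 14 of 20 total.

14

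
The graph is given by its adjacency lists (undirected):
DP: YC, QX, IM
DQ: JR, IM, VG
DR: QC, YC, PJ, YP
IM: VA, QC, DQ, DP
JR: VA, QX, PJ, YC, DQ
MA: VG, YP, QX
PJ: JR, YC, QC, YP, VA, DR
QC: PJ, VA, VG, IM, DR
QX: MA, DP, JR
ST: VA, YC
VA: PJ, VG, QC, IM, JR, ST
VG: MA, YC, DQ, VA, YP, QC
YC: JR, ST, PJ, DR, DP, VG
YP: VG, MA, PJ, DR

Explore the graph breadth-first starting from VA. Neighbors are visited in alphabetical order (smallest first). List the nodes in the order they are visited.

Visit VA; enqueue IM, JR, PJ, QC, ST, VG → queue [IM, JR, PJ, QC, ST, VG]
Visit IM; enqueue DP, DQ → queue [JR, PJ, QC, ST, VG, DP, DQ]
Visit JR; enqueue QX, YC → queue [PJ, QC, ST, VG, DP, DQ, QX, YC]
Visit PJ; enqueue DR, YP → queue [QC, ST, VG, DP, DQ, QX, YC, DR, YP]
Visit QC → queue [ST, VG, DP, DQ, QX, YC, DR, YP]
Visit ST → queue [VG, DP, DQ, QX, YC, DR, YP]
Visit VG; enqueue MA → queue [DP, DQ, QX, YC, DR, YP, MA]
Visit DP → queue [DQ, QX, YC, DR, YP, MA]
Visit DQ → queue [QX, YC, DR, YP, MA]
Visit QX → queue [YC, DR, YP, MA]
Visit YC → queue [DR, YP, MA]
Visit DR → queue [YP, MA]
Visit YP → queue [MA]
Visit MA → queue []

VA, IM, JR, PJ, QC, ST, VG, DP, DQ, QX, YC, DR, YP, MA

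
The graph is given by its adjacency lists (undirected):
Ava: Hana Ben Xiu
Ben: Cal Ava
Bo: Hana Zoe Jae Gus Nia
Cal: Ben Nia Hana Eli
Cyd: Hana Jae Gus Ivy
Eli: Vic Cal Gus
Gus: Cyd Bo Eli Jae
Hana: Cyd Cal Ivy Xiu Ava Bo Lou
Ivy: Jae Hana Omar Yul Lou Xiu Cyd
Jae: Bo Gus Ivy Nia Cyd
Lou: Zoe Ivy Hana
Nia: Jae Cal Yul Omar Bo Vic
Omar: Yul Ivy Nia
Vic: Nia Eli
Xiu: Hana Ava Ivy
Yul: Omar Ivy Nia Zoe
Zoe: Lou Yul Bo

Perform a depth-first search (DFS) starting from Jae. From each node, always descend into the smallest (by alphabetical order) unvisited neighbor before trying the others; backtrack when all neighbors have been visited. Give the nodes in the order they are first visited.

Visit Jae
Jae → Bo
Bo → Gus
Gus → Cyd
Cyd → Hana
Hana → Ava
Ava → Ben
Ben → Cal
Cal → Eli
Eli → Vic
Vic → Nia
Nia → Omar
Omar → Ivy
Ivy → Lou
Lou → Zoe
Zoe → Yul
Ivy → Xiu

Jae Bo Gus Cyd Hana Ava Ben Cal Eli Vic Nia Omar Ivy Lou Zoe Yul Xiu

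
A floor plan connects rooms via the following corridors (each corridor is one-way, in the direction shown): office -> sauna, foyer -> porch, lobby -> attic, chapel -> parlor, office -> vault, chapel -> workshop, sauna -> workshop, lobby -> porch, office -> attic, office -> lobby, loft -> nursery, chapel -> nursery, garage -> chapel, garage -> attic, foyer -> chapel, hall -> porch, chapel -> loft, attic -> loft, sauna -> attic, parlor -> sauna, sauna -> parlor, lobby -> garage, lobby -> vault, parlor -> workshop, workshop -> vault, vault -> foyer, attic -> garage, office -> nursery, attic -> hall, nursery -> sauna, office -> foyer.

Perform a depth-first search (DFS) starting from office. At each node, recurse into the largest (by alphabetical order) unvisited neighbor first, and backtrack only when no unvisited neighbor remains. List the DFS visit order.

Visit office
office → vault
vault → foyer
foyer → porch
foyer → chapel
chapel → workshop
chapel → parlor
parlor → sauna
sauna → attic
attic → loft
loft → nursery
attic → hall
attic → garage
office → lobby

office → vault → foyer → porch → chapel → workshop → parlor → sauna → attic → loft → nursery → hall → garage → lobby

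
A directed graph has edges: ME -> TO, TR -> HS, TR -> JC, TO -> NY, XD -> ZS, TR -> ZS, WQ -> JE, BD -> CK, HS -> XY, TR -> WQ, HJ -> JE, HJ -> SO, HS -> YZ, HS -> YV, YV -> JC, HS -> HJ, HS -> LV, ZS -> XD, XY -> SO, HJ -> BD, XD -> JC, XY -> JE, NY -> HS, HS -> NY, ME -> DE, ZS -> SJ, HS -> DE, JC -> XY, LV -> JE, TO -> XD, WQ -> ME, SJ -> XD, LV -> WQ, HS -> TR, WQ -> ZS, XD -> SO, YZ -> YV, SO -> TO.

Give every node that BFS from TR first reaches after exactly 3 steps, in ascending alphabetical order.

BD, SO, TO

Level 0: TR
Level 1: HS, JC, WQ, ZS
Level 2: DE, HJ, JE, LV, ME, NY, SJ, XD, XY, YV, YZ
Level 3: BD, SO, TO
Level 4: CK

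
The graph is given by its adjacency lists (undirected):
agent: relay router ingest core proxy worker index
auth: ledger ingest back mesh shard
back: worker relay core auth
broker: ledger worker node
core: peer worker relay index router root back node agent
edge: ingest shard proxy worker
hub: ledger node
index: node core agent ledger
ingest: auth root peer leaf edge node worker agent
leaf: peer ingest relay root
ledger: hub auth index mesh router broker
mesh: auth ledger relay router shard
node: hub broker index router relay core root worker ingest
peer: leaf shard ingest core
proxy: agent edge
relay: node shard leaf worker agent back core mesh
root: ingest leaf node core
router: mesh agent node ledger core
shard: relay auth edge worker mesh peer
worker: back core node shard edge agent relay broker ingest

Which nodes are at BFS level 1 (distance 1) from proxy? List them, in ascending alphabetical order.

agent, edge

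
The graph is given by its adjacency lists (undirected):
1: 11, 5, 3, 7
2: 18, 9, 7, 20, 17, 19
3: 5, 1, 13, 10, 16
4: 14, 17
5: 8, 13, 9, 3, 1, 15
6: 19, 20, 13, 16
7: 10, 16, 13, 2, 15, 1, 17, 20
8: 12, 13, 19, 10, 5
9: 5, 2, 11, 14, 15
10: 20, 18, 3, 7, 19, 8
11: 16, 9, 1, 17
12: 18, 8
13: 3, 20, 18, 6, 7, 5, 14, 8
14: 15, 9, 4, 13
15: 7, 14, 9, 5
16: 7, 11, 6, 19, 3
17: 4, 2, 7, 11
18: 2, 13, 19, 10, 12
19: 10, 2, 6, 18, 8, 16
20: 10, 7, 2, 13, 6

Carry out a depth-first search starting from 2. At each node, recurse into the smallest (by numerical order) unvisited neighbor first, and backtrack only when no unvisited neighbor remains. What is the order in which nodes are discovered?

2 -> 7 -> 1 -> 3 -> 5 -> 8 -> 10 -> 18 -> 12 -> 13 -> 6 -> 16 -> 11 -> 9 -> 14 -> 4 -> 17 -> 15 -> 19 -> 20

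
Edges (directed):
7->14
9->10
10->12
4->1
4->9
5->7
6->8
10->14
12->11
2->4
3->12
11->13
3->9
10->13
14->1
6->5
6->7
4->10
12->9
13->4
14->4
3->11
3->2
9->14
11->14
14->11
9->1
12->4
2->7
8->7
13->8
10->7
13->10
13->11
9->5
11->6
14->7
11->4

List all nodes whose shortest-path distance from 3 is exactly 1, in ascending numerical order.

Level 0: 3
Level 1: 2, 9, 11, 12
Level 2: 1, 4, 5, 6, 7, 10, 13, 14
Level 3: 8

2, 9, 11, 12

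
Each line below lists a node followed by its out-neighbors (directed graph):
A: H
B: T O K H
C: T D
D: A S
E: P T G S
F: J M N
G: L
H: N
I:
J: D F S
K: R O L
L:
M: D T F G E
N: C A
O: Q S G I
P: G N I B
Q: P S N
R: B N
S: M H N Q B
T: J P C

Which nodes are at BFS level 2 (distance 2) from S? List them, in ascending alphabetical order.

Level 0: S
Level 1: B, H, M, N, Q
Level 2: A, C, D, E, F, G, K, O, P, T
Level 3: I, J, L, R

A, C, D, E, F, G, K, O, P, T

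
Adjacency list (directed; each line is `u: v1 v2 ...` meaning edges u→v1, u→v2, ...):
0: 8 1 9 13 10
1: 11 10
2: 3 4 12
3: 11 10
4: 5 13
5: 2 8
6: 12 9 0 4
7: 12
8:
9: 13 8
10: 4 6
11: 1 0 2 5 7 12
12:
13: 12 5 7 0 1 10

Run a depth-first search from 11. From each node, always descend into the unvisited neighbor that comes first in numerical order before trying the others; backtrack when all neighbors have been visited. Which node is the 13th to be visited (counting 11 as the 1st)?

6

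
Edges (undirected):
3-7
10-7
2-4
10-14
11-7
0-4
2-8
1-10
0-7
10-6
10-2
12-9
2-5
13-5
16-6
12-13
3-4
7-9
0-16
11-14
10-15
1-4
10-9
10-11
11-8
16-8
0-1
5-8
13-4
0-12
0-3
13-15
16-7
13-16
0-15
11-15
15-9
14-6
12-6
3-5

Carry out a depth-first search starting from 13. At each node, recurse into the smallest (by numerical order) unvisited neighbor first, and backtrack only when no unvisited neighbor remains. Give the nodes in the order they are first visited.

Visit 13
13 → 4
4 → 0
0 → 1
1 → 10
10 → 2
2 → 5
5 → 3
3 → 7
7 → 9
9 → 12
12 → 6
6 → 14
14 → 11
11 → 8
8 → 16
11 → 15

13, 4, 0, 1, 10, 2, 5, 3, 7, 9, 12, 6, 14, 11, 8, 16, 15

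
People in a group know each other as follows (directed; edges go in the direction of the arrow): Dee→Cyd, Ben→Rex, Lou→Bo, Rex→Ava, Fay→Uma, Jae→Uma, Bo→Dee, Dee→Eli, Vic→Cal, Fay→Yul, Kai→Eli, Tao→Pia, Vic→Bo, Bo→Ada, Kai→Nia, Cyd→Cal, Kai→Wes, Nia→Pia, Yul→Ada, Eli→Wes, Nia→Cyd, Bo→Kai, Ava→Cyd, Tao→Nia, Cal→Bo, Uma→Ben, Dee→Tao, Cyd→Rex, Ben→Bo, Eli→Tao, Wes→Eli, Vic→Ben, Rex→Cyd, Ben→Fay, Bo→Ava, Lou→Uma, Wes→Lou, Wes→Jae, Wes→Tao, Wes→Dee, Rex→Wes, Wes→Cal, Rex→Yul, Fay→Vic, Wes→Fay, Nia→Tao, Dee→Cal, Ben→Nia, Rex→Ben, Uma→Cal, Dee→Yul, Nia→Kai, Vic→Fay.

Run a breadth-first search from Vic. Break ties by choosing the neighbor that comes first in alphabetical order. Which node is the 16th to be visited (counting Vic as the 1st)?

Visit Vic; enqueue Ben, Bo, Cal, Fay → queue [Ben, Bo, Cal, Fay]
Visit Ben; enqueue Nia, Rex → queue [Bo, Cal, Fay, Nia, Rex]
Visit Bo; enqueue Ada, Ava, Dee, Kai → queue [Cal, Fay, Nia, Rex, Ada, Ava, Dee, Kai]
Visit Cal → queue [Fay, Nia, Rex, Ada, Ava, Dee, Kai]
Visit Fay; enqueue Uma, Yul → queue [Nia, Rex, Ada, Ava, Dee, Kai, Uma, Yul]
Visit Nia; enqueue Cyd, Pia, Tao → queue [Rex, Ada, Ava, Dee, Kai, Uma, Yul, Cyd, Pia, Tao]
Visit Rex; enqueue Wes → queue [Ada, Ava, Dee, Kai, Uma, Yul, Cyd, Pia, Tao, Wes]
Visit Ada → queue [Ava, Dee, Kai, Uma, Yul, Cyd, Pia, Tao, Wes]
Visit Ava → queue [Dee, Kai, Uma, Yul, Cyd, Pia, Tao, Wes]
Visit Dee; enqueue Eli → queue [Kai, Uma, Yul, Cyd, Pia, Tao, Wes, Eli]
Visit Kai → queue [Uma, Yul, Cyd, Pia, Tao, Wes, Eli]
Visit Uma → queue [Yul, Cyd, Pia, Tao, Wes, Eli]
Visit Yul → queue [Cyd, Pia, Tao, Wes, Eli]
Visit Cyd → queue [Pia, Tao, Wes, Eli]
Visit Pia → queue [Tao, Wes, Eli]
Visit Tao → queue [Wes, Eli]
Visit Wes; enqueue Jae, Lou → queue [Eli, Jae, Lou]
Visit Eli → queue [Jae, Lou]
Visit Jae → queue [Lou]
Visit Lou → queue []

Visit order: Vic, Ben, Bo, Cal, Fay, Nia, Rex, Ada, Ava, Dee, Kai, Uma, Yul, Cyd, Pia, Tao, Wes, Eli, Jae, Lou

Tao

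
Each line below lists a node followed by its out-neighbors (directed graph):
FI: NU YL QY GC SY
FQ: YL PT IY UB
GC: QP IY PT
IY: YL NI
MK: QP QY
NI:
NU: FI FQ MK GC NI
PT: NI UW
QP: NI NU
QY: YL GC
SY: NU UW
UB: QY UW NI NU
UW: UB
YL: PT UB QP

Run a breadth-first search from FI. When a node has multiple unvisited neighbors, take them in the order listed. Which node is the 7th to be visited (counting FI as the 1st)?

Visit FI; enqueue NU, YL, QY, GC, SY → queue [NU, YL, QY, GC, SY]
Visit NU; enqueue FQ, MK, NI → queue [YL, QY, GC, SY, FQ, MK, NI]
Visit YL; enqueue PT, UB, QP → queue [QY, GC, SY, FQ, MK, NI, PT, UB, QP]
Visit QY → queue [GC, SY, FQ, MK, NI, PT, UB, QP]
Visit GC; enqueue IY → queue [SY, FQ, MK, NI, PT, UB, QP, IY]
Visit SY; enqueue UW → queue [FQ, MK, NI, PT, UB, QP, IY, UW]
Visit FQ → queue [MK, NI, PT, UB, QP, IY, UW]
Visit MK → queue [NI, PT, UB, QP, IY, UW]
Visit NI → queue [PT, UB, QP, IY, UW]
Visit PT → queue [UB, QP, IY, UW]
Visit UB → queue [QP, IY, UW]
Visit QP → queue [IY, UW]
Visit IY → queue [UW]
Visit UW → queue []

Visit order: FI, NU, YL, QY, GC, SY, FQ, MK, NI, PT, UB, QP, IY, UW

FQ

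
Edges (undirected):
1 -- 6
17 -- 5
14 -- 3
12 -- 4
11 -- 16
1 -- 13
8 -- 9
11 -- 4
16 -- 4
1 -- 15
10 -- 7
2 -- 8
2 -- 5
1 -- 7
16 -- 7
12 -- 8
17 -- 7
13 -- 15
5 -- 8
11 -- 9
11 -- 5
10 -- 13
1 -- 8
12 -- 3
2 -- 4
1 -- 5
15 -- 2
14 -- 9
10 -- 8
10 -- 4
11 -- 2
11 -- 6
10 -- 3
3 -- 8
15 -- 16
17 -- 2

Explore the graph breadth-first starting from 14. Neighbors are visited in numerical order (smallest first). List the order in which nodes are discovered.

14 3 9 8 10 12 11 1 2 5 4 7 13 6 16 15 17

Visit 14; enqueue 3, 9 → queue [3, 9]
Visit 3; enqueue 8, 10, 12 → queue [9, 8, 10, 12]
Visit 9; enqueue 11 → queue [8, 10, 12, 11]
Visit 8; enqueue 1, 2, 5 → queue [10, 12, 11, 1, 2, 5]
Visit 10; enqueue 4, 7, 13 → queue [12, 11, 1, 2, 5, 4, 7, 13]
Visit 12 → queue [11, 1, 2, 5, 4, 7, 13]
Visit 11; enqueue 6, 16 → queue [1, 2, 5, 4, 7, 13, 6, 16]
Visit 1; enqueue 15 → queue [2, 5, 4, 7, 13, 6, 16, 15]
Visit 2; enqueue 17 → queue [5, 4, 7, 13, 6, 16, 15, 17]
Visit 5 → queue [4, 7, 13, 6, 16, 15, 17]
Visit 4 → queue [7, 13, 6, 16, 15, 17]
Visit 7 → queue [13, 6, 16, 15, 17]
Visit 13 → queue [6, 16, 15, 17]
Visit 6 → queue [16, 15, 17]
Visit 16 → queue [15, 17]
Visit 15 → queue [17]
Visit 17 → queue []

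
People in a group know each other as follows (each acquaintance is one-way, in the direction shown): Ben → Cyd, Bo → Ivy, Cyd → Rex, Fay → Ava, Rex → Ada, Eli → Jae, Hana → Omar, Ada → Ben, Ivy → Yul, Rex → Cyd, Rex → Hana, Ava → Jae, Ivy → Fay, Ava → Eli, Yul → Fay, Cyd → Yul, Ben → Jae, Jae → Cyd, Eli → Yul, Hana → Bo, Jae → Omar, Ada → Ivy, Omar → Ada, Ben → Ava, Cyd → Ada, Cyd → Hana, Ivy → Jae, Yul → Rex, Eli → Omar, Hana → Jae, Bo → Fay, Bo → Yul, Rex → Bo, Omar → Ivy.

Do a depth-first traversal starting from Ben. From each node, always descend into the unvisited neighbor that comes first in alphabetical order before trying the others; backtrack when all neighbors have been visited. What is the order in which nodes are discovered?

Visit Ben
Ben → Ava
Ava → Eli
Eli → Jae
Jae → Cyd
Cyd → Ada
Ada → Ivy
Ivy → Fay
Ivy → Yul
Yul → Rex
Rex → Bo
Rex → Hana
Hana → Omar

Ben → Ava → Eli → Jae → Cyd → Ada → Ivy → Fay → Yul → Rex → Bo → Hana → Omar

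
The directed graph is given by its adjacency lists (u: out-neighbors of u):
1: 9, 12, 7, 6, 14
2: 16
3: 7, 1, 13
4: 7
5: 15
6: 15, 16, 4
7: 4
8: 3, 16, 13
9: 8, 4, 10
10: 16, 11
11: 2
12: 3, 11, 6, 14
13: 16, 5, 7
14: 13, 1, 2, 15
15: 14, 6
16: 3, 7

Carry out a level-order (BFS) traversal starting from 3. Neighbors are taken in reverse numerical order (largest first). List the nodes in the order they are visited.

3 -> 13 -> 7 -> 1 -> 16 -> 5 -> 4 -> 14 -> 12 -> 9 -> 6 -> 15 -> 2 -> 11 -> 10 -> 8

Visit 3; enqueue 13, 7, 1 → queue [13, 7, 1]
Visit 13; enqueue 16, 5 → queue [7, 1, 16, 5]
Visit 7; enqueue 4 → queue [1, 16, 5, 4]
Visit 1; enqueue 14, 12, 9, 6 → queue [16, 5, 4, 14, 12, 9, 6]
Visit 16 → queue [5, 4, 14, 12, 9, 6]
Visit 5; enqueue 15 → queue [4, 14, 12, 9, 6, 15]
Visit 4 → queue [14, 12, 9, 6, 15]
Visit 14; enqueue 2 → queue [12, 9, 6, 15, 2]
Visit 12; enqueue 11 → queue [9, 6, 15, 2, 11]
Visit 9; enqueue 10, 8 → queue [6, 15, 2, 11, 10, 8]
Visit 6 → queue [15, 2, 11, 10, 8]
Visit 15 → queue [2, 11, 10, 8]
Visit 2 → queue [11, 10, 8]
Visit 11 → queue [10, 8]
Visit 10 → queue [8]
Visit 8 → queue []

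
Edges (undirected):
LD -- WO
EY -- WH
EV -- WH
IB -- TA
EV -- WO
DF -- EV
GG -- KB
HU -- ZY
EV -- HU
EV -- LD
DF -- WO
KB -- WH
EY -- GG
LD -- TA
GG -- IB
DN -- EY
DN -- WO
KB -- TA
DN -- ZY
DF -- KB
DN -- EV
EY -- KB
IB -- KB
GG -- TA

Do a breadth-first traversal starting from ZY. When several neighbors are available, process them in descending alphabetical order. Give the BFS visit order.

ZY, HU, DN, EV, WO, EY, WH, LD, DF, KB, GG, TA, IB

Visit ZY; enqueue HU, DN → queue [HU, DN]
Visit HU; enqueue EV → queue [DN, EV]
Visit DN; enqueue WO, EY → queue [EV, WO, EY]
Visit EV; enqueue WH, LD, DF → queue [WO, EY, WH, LD, DF]
Visit WO → queue [EY, WH, LD, DF]
Visit EY; enqueue KB, GG → queue [WH, LD, DF, KB, GG]
Visit WH → queue [LD, DF, KB, GG]
Visit LD; enqueue TA → queue [DF, KB, GG, TA]
Visit DF → queue [KB, GG, TA]
Visit KB; enqueue IB → queue [GG, TA, IB]
Visit GG → queue [TA, IB]
Visit TA → queue [IB]
Visit IB → queue []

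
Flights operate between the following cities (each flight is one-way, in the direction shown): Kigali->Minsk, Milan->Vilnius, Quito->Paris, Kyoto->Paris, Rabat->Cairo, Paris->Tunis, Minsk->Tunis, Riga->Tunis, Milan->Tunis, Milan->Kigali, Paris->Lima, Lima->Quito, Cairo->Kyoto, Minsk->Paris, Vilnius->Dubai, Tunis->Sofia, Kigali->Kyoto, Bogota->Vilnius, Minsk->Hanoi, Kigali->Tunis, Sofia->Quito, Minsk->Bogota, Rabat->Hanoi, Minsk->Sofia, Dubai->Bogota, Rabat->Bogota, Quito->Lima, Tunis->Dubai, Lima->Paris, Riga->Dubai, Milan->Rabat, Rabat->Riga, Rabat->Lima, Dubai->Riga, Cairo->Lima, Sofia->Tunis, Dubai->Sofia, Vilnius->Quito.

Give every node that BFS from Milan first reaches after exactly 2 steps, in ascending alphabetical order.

Bogota, Cairo, Dubai, Hanoi, Kyoto, Lima, Minsk, Quito, Riga, Sofia

Level 0: Milan
Level 1: Kigali, Rabat, Tunis, Vilnius
Level 2: Bogota, Cairo, Dubai, Hanoi, Kyoto, Lima, Minsk, Quito, Riga, Sofia
Level 3: Paris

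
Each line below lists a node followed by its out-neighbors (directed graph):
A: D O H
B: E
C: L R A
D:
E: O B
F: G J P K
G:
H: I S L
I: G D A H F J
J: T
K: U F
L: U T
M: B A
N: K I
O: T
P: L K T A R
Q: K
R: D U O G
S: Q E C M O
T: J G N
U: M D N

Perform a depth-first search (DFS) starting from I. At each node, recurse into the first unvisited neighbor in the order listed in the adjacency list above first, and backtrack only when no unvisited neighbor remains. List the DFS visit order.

I -> G -> D -> A -> O -> T -> J -> N -> K -> U -> M -> B -> E -> F -> P -> L -> R -> H -> S -> Q -> C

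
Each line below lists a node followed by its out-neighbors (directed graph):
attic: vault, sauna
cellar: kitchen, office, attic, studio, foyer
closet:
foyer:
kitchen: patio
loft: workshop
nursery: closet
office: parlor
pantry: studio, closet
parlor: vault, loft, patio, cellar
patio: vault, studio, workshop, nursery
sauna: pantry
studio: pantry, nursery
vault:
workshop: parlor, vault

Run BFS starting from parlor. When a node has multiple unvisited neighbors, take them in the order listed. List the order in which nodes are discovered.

Visit parlor; enqueue vault, loft, patio, cellar → queue [vault, loft, patio, cellar]
Visit vault → queue [loft, patio, cellar]
Visit loft; enqueue workshop → queue [patio, cellar, workshop]
Visit patio; enqueue studio, nursery → queue [cellar, workshop, studio, nursery]
Visit cellar; enqueue kitchen, office, attic, foyer → queue [workshop, studio, nursery, kitchen, office, attic, foyer]
Visit workshop → queue [studio, nursery, kitchen, office, attic, foyer]
Visit studio; enqueue pantry → queue [nursery, kitchen, office, attic, foyer, pantry]
Visit nursery; enqueue closet → queue [kitchen, office, attic, foyer, pantry, closet]
Visit kitchen → queue [office, attic, foyer, pantry, closet]
Visit office → queue [attic, foyer, pantry, closet]
Visit attic; enqueue sauna → queue [foyer, pantry, closet, sauna]
Visit foyer → queue [pantry, closet, sauna]
Visit pantry → queue [closet, sauna]
Visit closet → queue [sauna]
Visit sauna → queue []

parlor -> vault -> loft -> patio -> cellar -> workshop -> studio -> nursery -> kitchen -> office -> attic -> foyer -> pantry -> closet -> sauna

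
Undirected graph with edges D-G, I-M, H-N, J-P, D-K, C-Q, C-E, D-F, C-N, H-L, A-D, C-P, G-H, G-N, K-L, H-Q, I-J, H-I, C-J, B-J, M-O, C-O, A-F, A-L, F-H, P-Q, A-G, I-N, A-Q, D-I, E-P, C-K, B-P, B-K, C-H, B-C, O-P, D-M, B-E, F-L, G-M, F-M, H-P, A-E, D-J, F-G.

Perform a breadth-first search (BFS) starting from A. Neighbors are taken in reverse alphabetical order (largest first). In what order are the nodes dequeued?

A Q L G F E D P H C K N M B J I O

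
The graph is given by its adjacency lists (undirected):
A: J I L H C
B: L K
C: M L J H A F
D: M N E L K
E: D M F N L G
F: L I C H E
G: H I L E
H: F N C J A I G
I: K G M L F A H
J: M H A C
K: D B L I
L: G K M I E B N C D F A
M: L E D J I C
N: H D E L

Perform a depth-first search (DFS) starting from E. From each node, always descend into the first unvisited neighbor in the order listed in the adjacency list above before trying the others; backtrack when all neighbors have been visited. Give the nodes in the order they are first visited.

Visit E
E → D
D → M
M → L
L → G
G → H
H → F
F → I
I → K
K → B
I → A
A → J
J → C
H → N

E D M L G H F I K B A J C N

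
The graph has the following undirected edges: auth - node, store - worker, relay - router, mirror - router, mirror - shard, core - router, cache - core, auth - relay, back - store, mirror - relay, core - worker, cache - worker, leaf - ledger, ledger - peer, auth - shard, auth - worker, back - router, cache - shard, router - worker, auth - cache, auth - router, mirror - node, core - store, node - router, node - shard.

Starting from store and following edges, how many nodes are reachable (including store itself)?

11

BFS from store visits: store, back, core, worker, router, cache, auth, mirror, node, relay, shard
Reachable nodes: 11 of 14 total.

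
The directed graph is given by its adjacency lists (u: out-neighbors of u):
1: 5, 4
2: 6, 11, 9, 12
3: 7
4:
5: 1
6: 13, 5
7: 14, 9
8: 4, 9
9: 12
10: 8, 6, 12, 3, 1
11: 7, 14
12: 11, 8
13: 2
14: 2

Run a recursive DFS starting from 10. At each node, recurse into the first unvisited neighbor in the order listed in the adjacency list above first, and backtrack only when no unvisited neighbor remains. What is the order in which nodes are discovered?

10 → 8 → 4 → 9 → 12 → 11 → 7 → 14 → 2 → 6 → 13 → 5 → 1 → 3

Visit 10
10 → 8
8 → 4
8 → 9
9 → 12
12 → 11
11 → 7
7 → 14
14 → 2
2 → 6
6 → 13
6 → 5
5 → 1
10 → 3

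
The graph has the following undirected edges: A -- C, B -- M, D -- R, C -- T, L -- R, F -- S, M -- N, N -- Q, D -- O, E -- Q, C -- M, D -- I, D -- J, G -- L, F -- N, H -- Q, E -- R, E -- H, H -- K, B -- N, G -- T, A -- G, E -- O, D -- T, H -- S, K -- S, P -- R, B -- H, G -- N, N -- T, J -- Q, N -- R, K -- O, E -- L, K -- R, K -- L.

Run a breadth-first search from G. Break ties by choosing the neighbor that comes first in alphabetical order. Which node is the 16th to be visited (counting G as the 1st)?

O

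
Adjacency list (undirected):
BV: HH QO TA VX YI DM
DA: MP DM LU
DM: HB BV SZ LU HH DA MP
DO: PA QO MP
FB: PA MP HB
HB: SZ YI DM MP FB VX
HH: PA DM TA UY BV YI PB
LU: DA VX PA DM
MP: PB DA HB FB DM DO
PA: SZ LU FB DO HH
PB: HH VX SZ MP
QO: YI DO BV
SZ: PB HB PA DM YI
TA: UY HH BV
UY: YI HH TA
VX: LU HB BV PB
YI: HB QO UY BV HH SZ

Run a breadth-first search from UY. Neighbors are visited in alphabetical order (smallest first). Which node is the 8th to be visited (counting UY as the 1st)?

PB

Visit UY; enqueue HH, TA, YI → queue [HH, TA, YI]
Visit HH; enqueue BV, DM, PA, PB → queue [TA, YI, BV, DM, PA, PB]
Visit TA → queue [YI, BV, DM, PA, PB]
Visit YI; enqueue HB, QO, SZ → queue [BV, DM, PA, PB, HB, QO, SZ]
Visit BV; enqueue VX → queue [DM, PA, PB, HB, QO, SZ, VX]
Visit DM; enqueue DA, LU, MP → queue [PA, PB, HB, QO, SZ, VX, DA, LU, MP]
Visit PA; enqueue DO, FB → queue [PB, HB, QO, SZ, VX, DA, LU, MP, DO, FB]
Visit PB → queue [HB, QO, SZ, VX, DA, LU, MP, DO, FB]
Visit HB → queue [QO, SZ, VX, DA, LU, MP, DO, FB]
Visit QO → queue [SZ, VX, DA, LU, MP, DO, FB]
Visit SZ → queue [VX, DA, LU, MP, DO, FB]
Visit VX → queue [DA, LU, MP, DO, FB]
Visit DA → queue [LU, MP, DO, FB]
Visit LU → queue [MP, DO, FB]
Visit MP → queue [DO, FB]
Visit DO → queue [FB]
Visit FB → queue []

Visit order: UY, HH, TA, YI, BV, DM, PA, PB, HB, QO, SZ, VX, DA, LU, MP, DO, FB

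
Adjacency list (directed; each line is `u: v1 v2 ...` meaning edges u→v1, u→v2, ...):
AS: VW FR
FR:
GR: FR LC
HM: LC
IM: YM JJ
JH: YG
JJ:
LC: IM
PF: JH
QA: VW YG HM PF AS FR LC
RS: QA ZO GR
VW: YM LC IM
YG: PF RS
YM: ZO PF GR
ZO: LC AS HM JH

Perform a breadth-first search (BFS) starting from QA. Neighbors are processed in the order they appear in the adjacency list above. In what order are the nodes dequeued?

Visit QA; enqueue VW, YG, HM, PF, AS, FR, LC → queue [VW, YG, HM, PF, AS, FR, LC]
Visit VW; enqueue YM, IM → queue [YG, HM, PF, AS, FR, LC, YM, IM]
Visit YG; enqueue RS → queue [HM, PF, AS, FR, LC, YM, IM, RS]
Visit HM → queue [PF, AS, FR, LC, YM, IM, RS]
Visit PF; enqueue JH → queue [AS, FR, LC, YM, IM, RS, JH]
Visit AS → queue [FR, LC, YM, IM, RS, JH]
Visit FR → queue [LC, YM, IM, RS, JH]
Visit LC → queue [YM, IM, RS, JH]
Visit YM; enqueue ZO, GR → queue [IM, RS, JH, ZO, GR]
Visit IM; enqueue JJ → queue [RS, JH, ZO, GR, JJ]
Visit RS → queue [JH, ZO, GR, JJ]
Visit JH → queue [ZO, GR, JJ]
Visit ZO → queue [GR, JJ]
Visit GR → queue [JJ]
Visit JJ → queue []

QA VW YG HM PF AS FR LC YM IM RS JH ZO GR JJ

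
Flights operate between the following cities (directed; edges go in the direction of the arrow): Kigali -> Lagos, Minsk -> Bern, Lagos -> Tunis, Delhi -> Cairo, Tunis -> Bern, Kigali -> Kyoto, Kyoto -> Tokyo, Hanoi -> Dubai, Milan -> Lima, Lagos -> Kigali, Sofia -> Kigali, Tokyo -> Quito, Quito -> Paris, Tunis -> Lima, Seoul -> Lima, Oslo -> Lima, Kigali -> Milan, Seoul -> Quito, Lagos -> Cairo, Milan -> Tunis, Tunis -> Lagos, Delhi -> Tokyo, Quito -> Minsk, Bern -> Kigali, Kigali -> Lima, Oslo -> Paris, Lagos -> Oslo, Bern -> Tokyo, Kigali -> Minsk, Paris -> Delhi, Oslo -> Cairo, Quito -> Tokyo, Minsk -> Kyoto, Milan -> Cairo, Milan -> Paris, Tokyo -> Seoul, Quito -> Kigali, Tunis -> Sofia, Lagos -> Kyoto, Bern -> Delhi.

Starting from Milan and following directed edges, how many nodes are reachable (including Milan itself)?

16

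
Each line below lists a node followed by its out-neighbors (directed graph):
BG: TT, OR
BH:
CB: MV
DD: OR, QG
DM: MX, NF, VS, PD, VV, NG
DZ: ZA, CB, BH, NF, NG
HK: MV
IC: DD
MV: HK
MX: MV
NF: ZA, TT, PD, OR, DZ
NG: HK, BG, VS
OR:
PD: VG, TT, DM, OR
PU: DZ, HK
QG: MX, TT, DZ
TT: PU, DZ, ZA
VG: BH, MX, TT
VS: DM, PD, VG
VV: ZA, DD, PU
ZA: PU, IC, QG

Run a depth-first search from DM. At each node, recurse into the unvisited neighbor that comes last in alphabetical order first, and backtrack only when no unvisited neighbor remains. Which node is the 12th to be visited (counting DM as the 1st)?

Visit DM
DM → VV
VV → ZA
ZA → QG
QG → TT
TT → PU
PU → HK
HK → MV
PU → DZ
DZ → NG
NG → VS
VS → VG
VG → MX
VG → BH
VS → PD
PD → OR
NG → BG
DZ → NF
DZ → CB
ZA → IC
IC → DD

Visit order: DM, VV, ZA, QG, TT, PU, HK, MV, DZ, NG, VS, VG, MX, BH, PD, OR, BG, NF, CB, IC, DD

VG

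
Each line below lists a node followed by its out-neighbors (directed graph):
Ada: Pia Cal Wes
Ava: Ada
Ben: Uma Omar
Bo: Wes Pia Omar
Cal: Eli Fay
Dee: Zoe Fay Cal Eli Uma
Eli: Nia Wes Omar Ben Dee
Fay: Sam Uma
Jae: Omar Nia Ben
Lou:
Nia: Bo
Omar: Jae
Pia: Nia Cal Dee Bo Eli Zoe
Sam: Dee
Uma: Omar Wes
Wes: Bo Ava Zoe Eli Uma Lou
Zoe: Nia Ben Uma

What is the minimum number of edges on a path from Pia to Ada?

Level 0: Pia
Level 1: Bo, Cal, Dee, Eli, Nia, Zoe
Level 2: Ben, Fay, Omar, Uma, Wes
Level 3: Ava, Jae, Lou, Sam
Level 4: Ada
Ada first appears at level 4.

4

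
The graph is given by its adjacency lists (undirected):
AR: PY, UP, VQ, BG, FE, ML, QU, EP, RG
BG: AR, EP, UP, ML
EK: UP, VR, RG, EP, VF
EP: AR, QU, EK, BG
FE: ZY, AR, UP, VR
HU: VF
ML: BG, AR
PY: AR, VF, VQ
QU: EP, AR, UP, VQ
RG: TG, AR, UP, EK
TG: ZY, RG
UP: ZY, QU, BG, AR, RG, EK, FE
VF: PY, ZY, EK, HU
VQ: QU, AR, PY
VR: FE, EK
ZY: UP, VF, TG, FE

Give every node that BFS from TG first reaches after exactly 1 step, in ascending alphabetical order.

RG, ZY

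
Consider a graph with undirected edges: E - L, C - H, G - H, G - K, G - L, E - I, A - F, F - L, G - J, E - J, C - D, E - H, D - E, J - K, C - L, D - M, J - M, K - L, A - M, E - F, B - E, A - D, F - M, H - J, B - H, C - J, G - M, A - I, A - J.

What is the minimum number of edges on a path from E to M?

2

Level 0: E
Level 1: B, D, F, H, I, J, L
Level 2: A, C, G, K, M
M first appears at level 2.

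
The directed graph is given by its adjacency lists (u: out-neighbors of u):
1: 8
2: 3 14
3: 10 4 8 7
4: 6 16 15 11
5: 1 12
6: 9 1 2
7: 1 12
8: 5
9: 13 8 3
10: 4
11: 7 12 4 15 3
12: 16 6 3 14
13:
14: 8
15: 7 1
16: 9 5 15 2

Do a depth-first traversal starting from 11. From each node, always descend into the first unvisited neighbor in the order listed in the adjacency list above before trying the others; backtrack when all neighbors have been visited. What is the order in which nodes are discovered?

Visit 11
11 → 7
7 → 1
1 → 8
8 → 5
5 → 12
12 → 16
16 → 9
9 → 13
9 → 3
3 → 10
10 → 4
4 → 6
6 → 2
2 → 14
4 → 15

11, 7, 1, 8, 5, 12, 16, 9, 13, 3, 10, 4, 6, 2, 14, 15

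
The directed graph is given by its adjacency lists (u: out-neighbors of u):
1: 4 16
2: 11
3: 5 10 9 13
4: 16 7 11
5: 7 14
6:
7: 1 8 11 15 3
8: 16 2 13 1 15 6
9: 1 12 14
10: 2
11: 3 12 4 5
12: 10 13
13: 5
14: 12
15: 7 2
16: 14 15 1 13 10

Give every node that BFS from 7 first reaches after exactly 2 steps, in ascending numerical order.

Level 0: 7
Level 1: 1, 3, 8, 11, 15
Level 2: 2, 4, 5, 6, 9, 10, 12, 13, 16
Level 3: 14

2, 4, 5, 6, 9, 10, 12, 13, 16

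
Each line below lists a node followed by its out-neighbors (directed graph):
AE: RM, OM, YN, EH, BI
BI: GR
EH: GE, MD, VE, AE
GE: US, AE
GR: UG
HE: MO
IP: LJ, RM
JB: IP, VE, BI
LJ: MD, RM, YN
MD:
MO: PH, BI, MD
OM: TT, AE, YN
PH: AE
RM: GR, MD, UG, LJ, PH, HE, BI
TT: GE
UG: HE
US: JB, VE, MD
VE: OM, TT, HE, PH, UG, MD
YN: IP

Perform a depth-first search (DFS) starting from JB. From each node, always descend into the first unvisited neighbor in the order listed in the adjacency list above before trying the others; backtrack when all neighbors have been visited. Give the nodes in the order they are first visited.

Visit JB
JB → IP
IP → LJ
LJ → MD
LJ → RM
RM → GR
GR → UG
UG → HE
HE → MO
MO → PH
PH → AE
AE → OM
OM → TT
TT → GE
GE → US
US → VE
OM → YN
AE → EH
AE → BI

JB → IP → LJ → MD → RM → GR → UG → HE → MO → PH → AE → OM → TT → GE → US → VE → YN → EH → BI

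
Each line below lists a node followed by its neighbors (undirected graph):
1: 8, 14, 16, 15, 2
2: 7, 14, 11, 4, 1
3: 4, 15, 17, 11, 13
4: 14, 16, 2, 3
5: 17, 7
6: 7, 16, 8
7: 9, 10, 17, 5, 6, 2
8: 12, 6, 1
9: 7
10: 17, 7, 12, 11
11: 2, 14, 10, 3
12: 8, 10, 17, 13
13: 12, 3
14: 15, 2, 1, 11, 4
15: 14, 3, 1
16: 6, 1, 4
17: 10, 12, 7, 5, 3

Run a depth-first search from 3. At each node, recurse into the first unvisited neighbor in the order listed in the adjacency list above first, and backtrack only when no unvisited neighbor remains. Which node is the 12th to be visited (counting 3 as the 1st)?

Visit 3
3 → 4
4 → 14
14 → 15
15 → 1
1 → 8
8 → 12
12 → 10
10 → 17
17 → 7
7 → 9
7 → 5
7 → 6
6 → 16
7 → 2
2 → 11
12 → 13

Visit order: 3, 4, 14, 15, 1, 8, 12, 10, 17, 7, 9, 5, 6, 16, 2, 11, 13

5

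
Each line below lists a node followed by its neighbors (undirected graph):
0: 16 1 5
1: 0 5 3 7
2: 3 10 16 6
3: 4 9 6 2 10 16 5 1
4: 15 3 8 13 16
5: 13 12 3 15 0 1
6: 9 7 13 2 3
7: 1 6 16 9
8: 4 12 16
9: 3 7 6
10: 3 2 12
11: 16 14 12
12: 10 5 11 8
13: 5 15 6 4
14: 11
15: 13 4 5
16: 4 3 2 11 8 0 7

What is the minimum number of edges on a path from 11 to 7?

Level 0: 11
Level 1: 12, 14, 16
Level 2: 0, 2, 3, 4, 5, 7, 8, 10
Level 3: 1, 6, 9, 13, 15
7 first appears at level 2.

2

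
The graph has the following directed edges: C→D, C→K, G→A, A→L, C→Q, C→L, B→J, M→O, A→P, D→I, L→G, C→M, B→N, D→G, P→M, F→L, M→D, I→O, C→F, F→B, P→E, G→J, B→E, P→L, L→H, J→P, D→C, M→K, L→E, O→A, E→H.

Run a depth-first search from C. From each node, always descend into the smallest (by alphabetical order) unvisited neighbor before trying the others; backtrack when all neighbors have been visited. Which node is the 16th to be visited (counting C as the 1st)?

N

Visit C
C → D
D → G
G → A
A → L
L → E
E → H
A → P
P → M
M → K
M → O
G → J
D → I
C → F
F → B
B → N
C → Q

Visit order: C, D, G, A, L, E, H, P, M, K, O, J, I, F, B, N, Q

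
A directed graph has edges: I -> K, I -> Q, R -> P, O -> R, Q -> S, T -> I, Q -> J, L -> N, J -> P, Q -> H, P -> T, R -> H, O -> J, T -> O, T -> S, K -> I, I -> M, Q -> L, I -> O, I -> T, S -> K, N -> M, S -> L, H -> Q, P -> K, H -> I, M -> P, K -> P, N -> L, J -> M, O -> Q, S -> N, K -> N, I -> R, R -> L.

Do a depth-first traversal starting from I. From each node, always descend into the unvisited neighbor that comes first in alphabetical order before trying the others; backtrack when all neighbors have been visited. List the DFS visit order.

I -> K -> N -> L -> M -> P -> T -> O -> J -> Q -> H -> S -> R

Visit I
I → K
K → N
N → L
N → M
M → P
P → T
T → O
O → J
O → Q
Q → H
Q → S
O → R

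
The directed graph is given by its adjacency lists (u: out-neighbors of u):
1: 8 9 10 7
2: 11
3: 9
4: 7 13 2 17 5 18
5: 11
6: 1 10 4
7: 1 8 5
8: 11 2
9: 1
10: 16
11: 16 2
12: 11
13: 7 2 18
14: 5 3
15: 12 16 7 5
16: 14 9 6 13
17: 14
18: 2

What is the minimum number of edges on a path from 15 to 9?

Level 0: 15
Level 1: 5, 7, 12, 16
Level 2: 1, 6, 8, 9, 11, 13, 14
Level 3: 2, 3, 4, 10, 18
Level 4: 17
9 first appears at level 2.

2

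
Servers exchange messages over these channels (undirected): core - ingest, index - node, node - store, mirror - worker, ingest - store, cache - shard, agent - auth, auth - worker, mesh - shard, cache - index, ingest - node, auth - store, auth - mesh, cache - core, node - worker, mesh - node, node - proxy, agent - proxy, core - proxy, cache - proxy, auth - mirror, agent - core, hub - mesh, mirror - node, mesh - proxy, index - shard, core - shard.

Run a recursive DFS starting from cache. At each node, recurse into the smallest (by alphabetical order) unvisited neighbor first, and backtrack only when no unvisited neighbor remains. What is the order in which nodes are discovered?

cache → core → agent → auth → mesh → hub → node → index → shard → ingest → store → mirror → worker → proxy

Visit cache
cache → core
core → agent
agent → auth
auth → mesh
mesh → hub
mesh → node
node → index
index → shard
node → ingest
ingest → store
node → mirror
mirror → worker
node → proxy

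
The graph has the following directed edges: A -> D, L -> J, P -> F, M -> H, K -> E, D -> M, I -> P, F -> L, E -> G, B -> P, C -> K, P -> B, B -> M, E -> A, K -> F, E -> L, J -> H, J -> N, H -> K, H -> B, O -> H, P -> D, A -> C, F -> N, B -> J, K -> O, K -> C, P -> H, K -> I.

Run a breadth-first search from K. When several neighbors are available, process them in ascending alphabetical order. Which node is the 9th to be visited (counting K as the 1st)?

Visit K; enqueue C, E, F, I, O → queue [C, E, F, I, O]
Visit C → queue [E, F, I, O]
Visit E; enqueue A, G, L → queue [F, I, O, A, G, L]
Visit F; enqueue N → queue [I, O, A, G, L, N]
Visit I; enqueue P → queue [O, A, G, L, N, P]
Visit O; enqueue H → queue [A, G, L, N, P, H]
Visit A; enqueue D → queue [G, L, N, P, H, D]
Visit G → queue [L, N, P, H, D]
Visit L; enqueue J → queue [N, P, H, D, J]
Visit N → queue [P, H, D, J]
Visit P; enqueue B → queue [H, D, J, B]
Visit H → queue [D, J, B]
Visit D; enqueue M → queue [J, B, M]
Visit J → queue [B, M]
Visit B → queue [M]
Visit M → queue []

Visit order: K, C, E, F, I, O, A, G, L, N, P, H, D, J, B, M

L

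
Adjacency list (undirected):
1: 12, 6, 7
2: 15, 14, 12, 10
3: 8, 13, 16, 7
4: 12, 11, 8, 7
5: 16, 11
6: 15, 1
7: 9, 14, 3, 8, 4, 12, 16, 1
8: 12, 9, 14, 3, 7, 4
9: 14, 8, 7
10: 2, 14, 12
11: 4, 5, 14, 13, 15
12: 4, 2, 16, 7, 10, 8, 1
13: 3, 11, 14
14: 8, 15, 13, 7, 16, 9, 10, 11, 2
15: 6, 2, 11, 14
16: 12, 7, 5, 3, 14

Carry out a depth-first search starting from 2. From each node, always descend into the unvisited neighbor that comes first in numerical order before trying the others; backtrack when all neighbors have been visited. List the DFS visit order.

2, 10, 12, 1, 6, 15, 11, 4, 7, 3, 8, 9, 14, 13, 16, 5

Visit 2
2 → 10
10 → 12
12 → 1
1 → 6
6 → 15
15 → 11
11 → 4
4 → 7
7 → 3
3 → 8
8 → 9
9 → 14
14 → 13
14 → 16
16 → 5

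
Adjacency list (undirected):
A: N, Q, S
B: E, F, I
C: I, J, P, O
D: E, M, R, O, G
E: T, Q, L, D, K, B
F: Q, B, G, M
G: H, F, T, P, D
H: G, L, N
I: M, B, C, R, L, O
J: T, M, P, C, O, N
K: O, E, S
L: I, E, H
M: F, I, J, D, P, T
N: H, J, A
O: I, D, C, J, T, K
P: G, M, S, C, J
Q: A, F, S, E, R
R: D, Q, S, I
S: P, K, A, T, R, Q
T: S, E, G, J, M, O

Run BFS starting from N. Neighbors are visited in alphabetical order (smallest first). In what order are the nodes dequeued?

N A H J Q S G L C M O P T E F R K D I B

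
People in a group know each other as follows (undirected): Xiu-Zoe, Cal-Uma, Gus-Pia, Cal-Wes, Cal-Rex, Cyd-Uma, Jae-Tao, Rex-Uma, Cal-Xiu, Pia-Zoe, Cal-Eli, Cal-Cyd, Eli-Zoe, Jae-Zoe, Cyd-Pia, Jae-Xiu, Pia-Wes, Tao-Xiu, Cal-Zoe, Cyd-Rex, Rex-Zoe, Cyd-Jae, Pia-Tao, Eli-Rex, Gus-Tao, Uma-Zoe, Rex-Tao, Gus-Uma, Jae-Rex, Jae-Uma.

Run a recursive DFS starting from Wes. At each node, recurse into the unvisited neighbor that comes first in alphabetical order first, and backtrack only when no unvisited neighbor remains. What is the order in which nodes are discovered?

Wes → Cal → Cyd → Jae → Rex → Eli → Zoe → Pia → Gus → Tao → Xiu → Uma

Visit Wes
Wes → Cal
Cal → Cyd
Cyd → Jae
Jae → Rex
Rex → Eli
Eli → Zoe
Zoe → Pia
Pia → Gus
Gus → Tao
Tao → Xiu
Gus → Uma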